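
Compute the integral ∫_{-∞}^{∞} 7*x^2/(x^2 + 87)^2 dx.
Let f(z) = 7*z^2/(z^2 + 87)^2. The denominator has no real zeros and deg Q - deg P = 2 ≥ 2, so the integral of f over the upper semicircle |z| = R tends to 0 as R → ∞. Closing the contour in the upper half-plane,
  ∫_{-∞}^{∞} f(x) dx = 2πi · Σ Res(f, z_k)  over the poles with Im z_k > 0.

Zeros of the denominator: z^2 + 87 = 0 gives z = ±sqrt(87)*I.
Upper half-plane: z = sqrt(87)*I (a pole of order 2).

Write f(z) = g(z)/(z - sqrt(87)*I)^2 with g(z) = 7*z^2/(z + sqrt(87)*I)^2. For a double pole, Res(f, z₀) = g'(z₀):
  g'(z) = 14*sqrt(87)*I*z/(z + sqrt(87)*I)^3
  Res(f, sqrt(87)*I) = g'(sqrt(87)*I) = -7*sqrt(87)*I/348

∫_{-∞}^{∞} f(x) dx = 2πi · (-7*sqrt(87)*I/348) = 7*sqrt(87)*pi/174

Final answer: 7*sqrt(87)*pi/174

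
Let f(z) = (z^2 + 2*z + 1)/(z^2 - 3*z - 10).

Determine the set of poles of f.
The singularities of f are the zeros of the denominator. Factoring,
  z^2 - 3*z - 10 = (z + 2)*(z - 5)
so the candidates are z = -2, z = 5.

Check the numerator P(z) = z^2 + 2*z + 1 at each one:
  P(-2) = 1 ≠ 0, so z = -2 is a (simple) pole.
  P(5) = 36 ≠ 0, so z = 5 is a (simple) pole.

Poles of f: {-2, 5}

Final answer: {-2, 5}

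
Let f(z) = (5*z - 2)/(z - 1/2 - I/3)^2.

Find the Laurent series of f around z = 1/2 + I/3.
(1/2 + 5*I/3)/(z - 1/2 - I/3)^2 + 5/(z - 1/2 - I/3)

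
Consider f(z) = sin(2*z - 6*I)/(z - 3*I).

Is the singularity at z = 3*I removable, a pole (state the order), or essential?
Let u = z - 3*I. The argument of sin is 2*z - 6*I = 2u, so
  f = sin(2u)/u = ((2u) - (2u)^3/6 + ...)/u = 2 - (4/3)*u^2 + ...
The Laurent expansion about u = 0 has no negative powers; equivalently lim_{z→3*I} f(z) = 2 exists and is finite.
So the singularity is removable.

Final answer: removable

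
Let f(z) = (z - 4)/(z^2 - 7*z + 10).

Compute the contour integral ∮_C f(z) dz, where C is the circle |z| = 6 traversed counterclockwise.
2*I*pi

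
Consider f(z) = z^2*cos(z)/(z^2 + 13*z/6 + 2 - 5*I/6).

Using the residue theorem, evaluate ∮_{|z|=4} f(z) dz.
-4*I*pi*cos(2/3 - I)/3 - 3*I*pi*cos(3/2 + I)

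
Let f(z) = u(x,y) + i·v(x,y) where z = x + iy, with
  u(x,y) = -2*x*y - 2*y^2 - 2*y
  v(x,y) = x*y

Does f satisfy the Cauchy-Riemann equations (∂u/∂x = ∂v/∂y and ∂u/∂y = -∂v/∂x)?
∂u/∂x = -2*y
∂v/∂y = x
∂u/∂y = -2*x - 4*y - 2
∂v/∂x = y
∂u/∂x ≠ ∂v/∂y and ∂u/∂y ≠ -∂v/∂x; the Cauchy-Riemann equations are not satisfied, so f is not analytic.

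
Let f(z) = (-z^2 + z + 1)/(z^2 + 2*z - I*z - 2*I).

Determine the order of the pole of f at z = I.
Factor the denominator:
  z^2 + 2*z - I*z - 2*I = (z - I)*(z + 2)

The numerator P(z) = -z^2 + z + 1 has P(I) = 2 + I ≠ 0, so no factor of (z - I) cancels.
Near z = I we can therefore write f(z) = g(z)/(z - I) with g analytic at I and g(I) ≠ 0 (g is the numerator divided by the remaining denominator factors).

Hence z = I is a pole of order 1.

Final answer: 1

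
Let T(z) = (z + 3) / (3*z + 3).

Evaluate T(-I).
Substitute z = -I:
  numerator:   (-I) + 3 = 3 - I
  denominator: 3*(-I) + 3 = 3 - 3*I
T(-I) = (3 - I)/(3 - 3*I); multiplying numerator and denominator by the conjugate 3 + 3*I gives (12 + 6*I)/18 = 2/3 + I/3

Final answer: 2/3 + I/3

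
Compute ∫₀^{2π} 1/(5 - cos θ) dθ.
sqrt(6)*pi/6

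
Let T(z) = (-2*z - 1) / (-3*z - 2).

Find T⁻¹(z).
Set w = T(z) = (-2*z - 1) / (-3*z - 2) and solve for z:
  w*(-3*z - 2) = -2*z - 1
  -2*w + z*(2 - 3*w) + 1 = 0
  z*(2 - 3*w) = 2*w - 1
  z = (1 - 2*w)/(3*w - 2)
Renaming the variable, T⁻¹(z) = (-2*z + 1)/(3*z - 2).
(Check: ad - bc = 1 ≠ 0, so T is invertible.)

Final answer: (-2*z + 1)/(3*z - 2)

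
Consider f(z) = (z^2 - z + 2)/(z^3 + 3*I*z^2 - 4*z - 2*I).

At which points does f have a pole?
The singularities of f are the zeros of the denominator. Factoring,
  z^3 + 3*I*z^2 - 4*z - 2*I = (z - 1 + I)*(z + 1 + I)*(z + I)
so the candidates are z = 1 - I, z = -1 - I, z = -I.

Check the numerator P(z) = z^2 - z + 2 at each one:
  P(1 - I) = 1 - I ≠ 0, so z = 1 - I is a (simple) pole.
  P(-1 - I) = 3 + 3*I ≠ 0, so z = -1 - I is a (simple) pole.
  P(-I) = 1 + I ≠ 0, so z = -I is a (simple) pole.

Poles of f: {-1 - I, -I, 1 - I}

Final answer: {-1 - I, -I, 1 - I}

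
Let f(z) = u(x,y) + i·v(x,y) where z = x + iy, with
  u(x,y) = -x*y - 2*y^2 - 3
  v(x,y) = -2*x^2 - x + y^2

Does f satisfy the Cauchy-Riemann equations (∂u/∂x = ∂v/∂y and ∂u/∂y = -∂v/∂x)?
∂u/∂x = -y
∂v/∂y = 2*y
∂u/∂y = -x - 4*y
∂v/∂x = -4*x - 1
∂u/∂x ≠ ∂v/∂y and ∂u/∂y ≠ -∂v/∂x; the Cauchy-Riemann equations are not satisfied, so f is not analytic.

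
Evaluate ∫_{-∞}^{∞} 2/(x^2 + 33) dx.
Let f(z) = 2/(z^2 + 33). The denominator has no real zeros and deg Q - deg P = 2 ≥ 2, so the integral of f over the upper semicircle |z| = R tends to 0 as R → ∞. Closing the contour in the upper half-plane,
  ∫_{-∞}^{∞} f(x) dx = 2πi · Σ Res(f, z_k)  over the poles with Im z_k > 0.

Zeros of the denominator: z^2 + 33 = 0 gives z = ±sqrt(33)*I.
Upper half-plane: z = sqrt(33)*I (simple).

Each pole is a simple zero of Q(z) = z^2 + 33, so Res(f, z₀) = P(z₀)/Q'(z₀) with P(z) = 2, Q'(z) = 2*z:
  Res(f, sqrt(33)*I) = (2)/(2*sqrt(33)*I) = -sqrt(33)*I/33

∫_{-∞}^{∞} f(x) dx = 2πi · (-sqrt(33)*I/33) = 2*sqrt(33)*pi/33

Final answer: 2*sqrt(33)*pi/33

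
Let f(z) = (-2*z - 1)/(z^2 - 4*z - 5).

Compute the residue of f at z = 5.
-11/6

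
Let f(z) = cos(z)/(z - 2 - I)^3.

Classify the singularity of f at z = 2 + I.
Write f(z) = g(z)/(z - 2 - I)^3 with g(z) = cos(z).
g is entire and g(2 + I) = cos(2 + I) ≠ 0, so no factor of (z - 2 - I) cancels: the Laurent expansion of f about z = 2 + I starts at the power -3, i.e. lim_{z→z₀} (z - z₀)^3 f(z) = cos(2 + I) is finite and nonzero.
So z = 2 + I is a pole of order 3.

Final answer: pole of order 3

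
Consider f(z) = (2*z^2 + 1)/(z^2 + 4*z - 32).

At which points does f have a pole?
The singularities of f are the zeros of the denominator. Factoring,
  z^2 + 4*z - 32 = (z - 4)*(z + 8)
so the candidates are z = 4, z = -8.

Check the numerator P(z) = 2*z^2 + 1 at each one:
  P(4) = 33 ≠ 0, so z = 4 is a (simple) pole.
  P(-8) = 129 ≠ 0, so z = -8 is a (simple) pole.

Poles of f: {-8, 4}

Final answer: {-8, 4}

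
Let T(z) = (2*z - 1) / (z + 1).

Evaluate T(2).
1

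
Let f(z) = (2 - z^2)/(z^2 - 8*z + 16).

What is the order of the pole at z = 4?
Factor the denominator:
  z^2 - 8*z + 16 = (z - 4)^2

The numerator P(z) = 2 - z^2 has P(4) = -14 ≠ 0, so no factor of (z - 4) cancels.
Near z = 4 we can therefore write f(z) = g(z)/(z - 4)^2 with g analytic at 4 and g(4) ≠ 0 (g is just the numerator).

Hence z = 4 is a pole of order 2.

Final answer: 2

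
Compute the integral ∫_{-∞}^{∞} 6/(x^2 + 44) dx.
Let f(z) = 6/(z^2 + 44). The denominator has no real zeros and deg Q - deg P = 2 ≥ 2, so the integral of f over the upper semicircle |z| = R tends to 0 as R → ∞. Closing the contour in the upper half-plane,
  ∫_{-∞}^{∞} f(x) dx = 2πi · Σ Res(f, z_k)  over the poles with Im z_k > 0.

Zeros of the denominator: z^2 + 44 = 0 gives z = ±2*sqrt(11)*I.
Upper half-plane: z = 2*sqrt(11)*I (simple).

Each pole is a simple zero of Q(z) = z^2 + 44, so Res(f, z₀) = P(z₀)/Q'(z₀) with P(z) = 6, Q'(z) = 2*z:
  Res(f, 2*sqrt(11)*I) = (6)/(4*sqrt(11)*I) = -3*sqrt(11)*I/22

∫_{-∞}^{∞} f(x) dx = 2πi · (-3*sqrt(11)*I/22) = 3*sqrt(11)*pi/11

Final answer: 3*sqrt(11)*pi/11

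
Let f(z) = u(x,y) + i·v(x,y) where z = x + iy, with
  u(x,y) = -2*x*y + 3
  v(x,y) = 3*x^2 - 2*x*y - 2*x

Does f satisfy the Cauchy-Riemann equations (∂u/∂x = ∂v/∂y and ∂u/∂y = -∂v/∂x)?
∂u/∂x = -2*y
∂v/∂y = -2*x
∂u/∂y = -2*x
∂v/∂x = 6*x - 2*y - 2
∂u/∂x ≠ ∂v/∂y and ∂u/∂y ≠ -∂v/∂x; the Cauchy-Riemann equations are not satisfied, so f is not analytic.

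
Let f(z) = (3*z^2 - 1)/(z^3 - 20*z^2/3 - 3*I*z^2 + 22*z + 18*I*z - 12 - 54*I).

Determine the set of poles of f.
{2/3 + 3*I, 3 - 3*I, 3 + 3*I}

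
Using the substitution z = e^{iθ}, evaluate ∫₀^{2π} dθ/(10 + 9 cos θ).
2*sqrt(19)*pi/19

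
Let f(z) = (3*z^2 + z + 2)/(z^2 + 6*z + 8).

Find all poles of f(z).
{-4, -2}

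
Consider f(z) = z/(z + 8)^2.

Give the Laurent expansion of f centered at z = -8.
Put w = z - (-8), i.e. z = w - 8. The denominator is w^2, so it suffices to rewrite the numerator in powers of w.

P(z) = z
P(w - 8) = -8 + w

Dividing each term by w^2:
  f = -8/w^2 + 1/w

Substituting back w = z + 8:
  f(z) = -8/(z + 8)^2 + 1/(z + 8)

The series is finite because the numerator is a polynomial; the negative powers form the principal part, and the coefficient of 1/(z + 8) gives Res(f, -8) = 1.

Final answer: -8/(z + 8)^2 + 1/(z + 8)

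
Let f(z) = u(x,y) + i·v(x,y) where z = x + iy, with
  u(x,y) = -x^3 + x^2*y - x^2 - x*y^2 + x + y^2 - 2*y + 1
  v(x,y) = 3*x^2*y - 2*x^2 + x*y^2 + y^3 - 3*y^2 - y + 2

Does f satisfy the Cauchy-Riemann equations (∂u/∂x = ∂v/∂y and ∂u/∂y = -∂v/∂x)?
∂u/∂x = -3*x^2 + 2*x*y - 2*x - y^2 + 1
∂v/∂y = 3*x^2 + 2*x*y + 3*y^2 - 6*y - 1
∂u/∂y = x^2 - 2*x*y + 2*y - 2
∂v/∂x = 6*x*y - 4*x + y^2
∂u/∂x ≠ ∂v/∂y and ∂u/∂y ≠ -∂v/∂x; the Cauchy-Riemann equations are not satisfied, so f is not analytic.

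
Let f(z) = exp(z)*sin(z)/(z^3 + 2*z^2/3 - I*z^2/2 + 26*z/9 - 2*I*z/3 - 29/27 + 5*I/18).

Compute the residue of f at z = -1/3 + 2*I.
Write f(z) = P(z)/Q(z) with P(z) = exp(z)*sin(z) and Q(z) = z^3 + 2*z^2/3 - I*z^2/2 + 26*z/9 - 2*I*z/3 - 29/27 + 5*I/18.
The denominator factors as Q(z) = (z + 1/3 - 2*I)*(z + 2/3 + 3*I/2)*(z - 1/3), so z = -1/3 + 2*I is a simple zero of Q and P is analytic there; z = -1/3 + 2*I is therefore a simple pole and
  Res(f, z₀) = P(z₀)/Q'(z₀).

Q'(z) = 3*z^2 + 4*z/3 - I*z + 26/9 - 2*I/3, so Q'(-1/3 + 2*I) = -65/9 - 5*I/3.
P(-1/3 + 2*I) = -exp(-1/3 + 2*I)*sin(1/3 - 2*I).

Res(f, -1/3 + 2*I) = (-exp(-1/3 + 2*I)*sin(1/3 - 2*I))/(-65/9 - 5*I/3) = (117/890 - 27*I/890)*exp(-1/3 + 2*I)*sin(1/3 - 2*I)

Final answer: (117/890 - 27*I/890)*exp(-1/3 + 2*I)*sin(1/3 - 2*I)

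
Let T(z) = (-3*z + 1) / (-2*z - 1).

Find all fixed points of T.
T(z) = z means -3*z + 1 = z*(-2*z - 1), i.e.
  -2*z^2 + 2*z - 1 = 0.
Discriminant: (2)^2 - 4*(-2)*(-1) = -4, so the roots are complex conjugates.
  z = (-2 ± I*sqrt(4))/(2*(-2))
Fixed points: {1/2 - I/2, 1/2 + I/2}

Final answer: {1/2 - I/2, 1/2 + I/2}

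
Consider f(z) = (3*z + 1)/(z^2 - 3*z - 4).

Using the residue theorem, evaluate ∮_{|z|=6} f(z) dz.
By the residue theorem, ∮_C f(z) dz = 2πi · (sum of the residues of f at the poles inside |z| = 6).

The denominator factors as (z - 4)*(z + 1), so the singularities of f are simple poles at z = 4, z = -1.
  |4|² = 16 < 36 = 6², so this pole is inside the contour.
  |-1|² = 1 < 36 = 6², so this pole is inside the contour.

With P(z) = 3*z + 1 and Q(z) = z^2 - 3*z - 4, each pole is simple, so Res(f, z₀) = P(z₀)/Q'(z₀) with Q'(z) = 2*z - 3.
  Res(f, 4) = P(4)/Q'(4) = (13)/(5) = 13/5
  Res(f, -1) = P(-1)/Q'(-1) = (-2)/(-5) = 2/5

Sum of residues inside C: 3
∮_C f(z) dz = 2πi · (3) = 6*I*pi

Final answer: 6*I*pi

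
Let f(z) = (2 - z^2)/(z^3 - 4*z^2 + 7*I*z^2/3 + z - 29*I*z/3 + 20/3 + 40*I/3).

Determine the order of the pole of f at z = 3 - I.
1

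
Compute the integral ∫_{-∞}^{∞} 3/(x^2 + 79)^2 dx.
Let f(z) = 3/(z^2 + 79)^2. The denominator has no real zeros and deg Q - deg P = 4 ≥ 2, so the integral of f over the upper semicircle |z| = R tends to 0 as R → ∞. Closing the contour in the upper half-plane,
  ∫_{-∞}^{∞} f(x) dx = 2πi · Σ Res(f, z_k)  over the poles with Im z_k > 0.

Zeros of the denominator: z^2 + 79 = 0 gives z = ±sqrt(79)*I.
Upper half-plane: z = sqrt(79)*I (a pole of order 2).

Write f(z) = g(z)/(z - sqrt(79)*I)^2 with g(z) = 3/(z + sqrt(79)*I)^2. For a double pole, Res(f, z₀) = g'(z₀):
  g'(z) = -6/(z + sqrt(79)*I)^3
  Res(f, sqrt(79)*I) = g'(sqrt(79)*I) = -3*sqrt(79)*I/24964

∫_{-∞}^{∞} f(x) dx = 2πi · (-3*sqrt(79)*I/24964) = 3*sqrt(79)*pi/12482

Final answer: 3*sqrt(79)*pi/12482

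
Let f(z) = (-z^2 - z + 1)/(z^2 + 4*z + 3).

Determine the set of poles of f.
{-3, -1}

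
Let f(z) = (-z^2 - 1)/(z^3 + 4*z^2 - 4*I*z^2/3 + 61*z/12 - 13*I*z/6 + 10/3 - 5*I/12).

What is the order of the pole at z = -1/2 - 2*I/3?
Factor the denominator:
  z^3 + 4*z^2 - 4*I*z^2/3 + 61*z/12 - 13*I*z/6 + 10/3 - 5*I/12 = (z + 1/2 + 2*I/3)*(z + 2 - I)*(z + 3/2 - I)

The numerator P(z) = -z^2 - 1 has P(-1/2 - 2*I/3) = -29/36 - 2*I/3 ≠ 0, so no factor of (z + 1/2 + 2*I/3) cancels.
Near z = -1/2 - 2*I/3 we can therefore write f(z) = g(z)/(z + 1/2 + 2*I/3) with g analytic at -1/2 - 2*I/3 and g(-1/2 - 2*I/3) ≠ 0 (g is the numerator divided by the remaining denominator factors).

Hence z = -1/2 - 2*I/3 is a pole of order 1.

Final answer: 1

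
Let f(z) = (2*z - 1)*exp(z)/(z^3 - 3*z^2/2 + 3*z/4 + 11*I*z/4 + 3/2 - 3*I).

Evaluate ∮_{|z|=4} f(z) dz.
By the residue theorem, ∮_C f(z) dz = 2πi · (sum of the residues of f at the poles inside |z| = 4).

The denominator factors as (z - 3/2 + 3*I/2)*(z - 1 - I/2)*(z + 1 - I), so the singularities of f are simple poles at z = 3/2 - 3*I/2, z = 1 + I/2, z = -1 + I.
  |3/2 - 3*I/2|² = 9/2 < 16 = 4², so this pole is inside the contour.
  |1 + I/2|² = 5/4 < 16 = 4², so this pole is inside the contour.
  |-1 + I|² = 2 < 16 = 4², so this pole is inside the contour.

With P(z) = (2*z - 1)*exp(z) and Q(z) = z^3 - 3*z^2/2 + 3*z/4 + 11*I*z/4 + 3/2 - 3*I, each pole is simple, so Res(f, z₀) = P(z₀)/Q'(z₀) with Q'(z) = 3*z^2 - 3*z + 3/4 + 11*I/4.
  Res(f, 3/2 - 3*I/2) = P(3/2 - 3*I/2)/Q'(3/2 - 3*I/2) = ((2 - 3*I)*exp(3/2 - 3*I/2))/(-15/4 - 25*I/4) = (18/85 + 38*I/85)*exp(3/2 - 3*I/2)
  Res(f, 1 + I/2) = P(1 + I/2)/Q'(1 + I/2) = ((1 + I)*exp(1 + I/2))/(17*I/4) = (4/17 - 4*I/17)*exp(1 + I/2)
  Res(f, -1 + I) = P(-1 + I)/Q'(-1 + I) = ((-3 + 2*I)*exp(-1 + I))/(15/4 - 25*I/4) = (-38/85 - 18*I/85)*exp(-1 + I)

Sum of residues inside C: (18/85 + 38*I/85)*exp(3/2 - 3*I/2) + (4/17 - 4*I/17)*exp(1 + I/2) + (-38/85 - 18*I/85)*exp(-1 + I)
∮_C f(z) dz = 2πi · ((18/85 + 38*I/85)*exp(3/2 - 3*I/2) + (4/17 - 4*I/17)*exp(1 + I/2) + (-38/85 - 18*I/85)*exp(-1 + I)) = pi*(36/85 - 76*I/85)*exp(-1 + I) + pi*(8/17 + 8*I/17)*exp(1 + I/2) + pi*(-76/85 + 36*I/85)*exp(3/2 - 3*I/2)

Final answer: pi*(36/85 - 76*I/85)*exp(-1 + I) + pi*(8/17 + 8*I/17)*exp(1 + I/2) + pi*(-76/85 + 36*I/85)*exp(3/2 - 3*I/2)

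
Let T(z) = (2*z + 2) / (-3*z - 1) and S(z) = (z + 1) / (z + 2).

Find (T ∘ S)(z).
(T ∘ S)(z) = T(S(z)) = ((2)*S(z) + (2))/((-3)*S(z) + (-1)). Multiply numerator and denominator by z + 2:
  numerator:   (2)*(z + 1) + (2)*(z + 2) = 4*z + 6
  denominator: (-3)*(z + 1) + (-1)*(z + 2) = -4*z - 5
(T ∘ S)(z) = (4*z + 6)/(-4*z - 5) = (-4*z - 6)/(4*z + 5)

Final answer: (-4*z - 6)/(4*z + 5)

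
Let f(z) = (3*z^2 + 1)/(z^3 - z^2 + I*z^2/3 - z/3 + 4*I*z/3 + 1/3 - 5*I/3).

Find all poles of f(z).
{-1 + 2*I/3, 1 - I, 1}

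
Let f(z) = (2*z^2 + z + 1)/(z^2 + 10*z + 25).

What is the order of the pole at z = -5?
Factor the denominator:
  z^2 + 10*z + 25 = (z + 5)^2

The numerator P(z) = 2*z^2 + z + 1 has P(-5) = 46 ≠ 0, so no factor of (z + 5) cancels.
Near z = -5 we can therefore write f(z) = g(z)/(z + 5)^2 with g analytic at -5 and g(-5) ≠ 0 (g is just the numerator).

Hence z = -5 is a pole of order 2.

Final answer: 2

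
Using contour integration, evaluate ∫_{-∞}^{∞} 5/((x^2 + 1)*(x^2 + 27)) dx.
5*pi*(9 - sqrt(3))/234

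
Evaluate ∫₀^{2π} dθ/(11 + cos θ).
Let J = ∫₀^{2π} dθ/(11 + cos θ).
Put z = e^{iθ}: then cos θ = (z + 1/z)/2, dθ = dz/(iz), and z runs once counterclockwise around |z| = 1:
  J = ∮_{|z|=1} 1/(11 + (z + 1/z)/2) · dz/(iz) = (2/i) ∮_{|z|=1} dz/(z^2 + 22*z + 1).
The roots of z^2 + 22*z + 1 are z = (-11 ± sqrt(11^2 - 1^2)), with sqrt(120) = 2*sqrt(30); their product is 1, so only z₊ = -11 + 2*sqrt(30) lies inside the unit circle (z₋ = -11 - 2*sqrt(30) lies outside).
z₊ is a simple zero of q(z) = z^2 + 22*z + 1, so Res(1/q, z₊) = 1/q'(z₊) with q'(z) = 2*z + 22; and q'(z₊) = (z₊ - z₋) = 4*sqrt(30).
Therefore J = (2/i) · 2πi · 1/(4*sqrt(30)) = 2*pi/(2*sqrt(30)) = sqrt(30)*pi/30

Final answer: sqrt(30)*pi/30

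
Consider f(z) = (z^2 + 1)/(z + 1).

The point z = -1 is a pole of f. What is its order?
Factor the denominator:
  z + 1 = (z + 1)

The numerator P(z) = z^2 + 1 has P(-1) = 2 ≠ 0, so no factor of (z + 1) cancels.
Near z = -1 we can therefore write f(z) = g(z)/(z + 1) with g analytic at -1 and g(-1) ≠ 0 (g is just the numerator).

Hence z = -1 is a pole of order 1.

Final answer: 1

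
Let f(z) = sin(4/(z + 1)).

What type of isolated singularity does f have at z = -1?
Let u = z + 1. Then
  sin(4/u) = Σ_{k≥0} (-1)^k (4)^(2k+1)/((2k+1)!·u^(2k+1)) = 4/u - 32/(3*u^3) + 128/(15*u^5) + ...
which has infinitely many negative powers of u, so sin(4/(z + 1)) has an essential singularity at z = -1.
So the singularity is essential.

Final answer: essential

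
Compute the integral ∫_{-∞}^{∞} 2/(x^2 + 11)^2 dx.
Let f(z) = 2/(z^2 + 11)^2. The denominator has no real zeros and deg Q - deg P = 4 ≥ 2, so the integral of f over the upper semicircle |z| = R tends to 0 as R → ∞. Closing the contour in the upper half-plane,
  ∫_{-∞}^{∞} f(x) dx = 2πi · Σ Res(f, z_k)  over the poles with Im z_k > 0.

Zeros of the denominator: z^2 + 11 = 0 gives z = ±sqrt(11)*I.
Upper half-plane: z = sqrt(11)*I (a pole of order 2).

Write f(z) = g(z)/(z - sqrt(11)*I)^2 with g(z) = 2/(z + sqrt(11)*I)^2. For a double pole, Res(f, z₀) = g'(z₀):
  g'(z) = -4/(z + sqrt(11)*I)^3
  Res(f, sqrt(11)*I) = g'(sqrt(11)*I) = -sqrt(11)*I/242

∫_{-∞}^{∞} f(x) dx = 2πi · (-sqrt(11)*I/242) = sqrt(11)*pi/121

Final answer: sqrt(11)*pi/121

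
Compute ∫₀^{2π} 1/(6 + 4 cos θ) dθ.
sqrt(5)*pi/5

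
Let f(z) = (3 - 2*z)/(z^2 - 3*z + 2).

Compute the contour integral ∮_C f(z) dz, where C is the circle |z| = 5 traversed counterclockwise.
By the residue theorem, ∮_C f(z) dz = 2πi · (sum of the residues of f at the poles inside |z| = 5).

The denominator factors as (z - 2)*(z - 1), so the singularities of f are simple poles at z = 2, z = 1.
  |2|² = 4 < 25 = 5², so this pole is inside the contour.
  |1|² = 1 < 25 = 5², so this pole is inside the contour.

With P(z) = 3 - 2*z and Q(z) = z^2 - 3*z + 2, each pole is simple, so Res(f, z₀) = P(z₀)/Q'(z₀) with Q'(z) = 2*z - 3.
  Res(f, 2) = P(2)/Q'(2) = (-1)/(1) = -1
  Res(f, 1) = P(1)/Q'(1) = (1)/(-1) = -1

Sum of residues inside C: -2
∮_C f(z) dz = 2πi · (-2) = -4*I*pi

Final answer: -4*I*pi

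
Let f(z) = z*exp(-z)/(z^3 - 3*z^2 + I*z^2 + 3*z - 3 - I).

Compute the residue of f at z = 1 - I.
Write f(z) = P(z)/Q(z) with P(z) = z*exp(-z) and Q(z) = z^3 - 3*z^2 + I*z^2 + 3*z - 3 - I.
The denominator factors as Q(z) = (z - I)*(z - 1 + I)*(z - 2 + I), so z = 1 - I is a simple zero of Q and P is analytic there; z = 1 - I is therefore a simple pole and
  Res(f, z₀) = P(z₀)/Q'(z₀).

Q'(z) = 3*z^2 - 6*z + 2*I*z + 3, so Q'(1 - I) = -1 + 2*I.
P(1 - I) = (1 - I)*exp(-1 + I).

Res(f, 1 - I) = ((1 - I)*exp(-1 + I))/(-1 + 2*I) = (-3/5 - I/5)*exp(-1 + I)

Final answer: (-3/5 - I/5)*exp(-1 + I)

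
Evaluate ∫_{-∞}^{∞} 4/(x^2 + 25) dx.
Let f(z) = 4/(z^2 + 25). The denominator has no real zeros and deg Q - deg P = 2 ≥ 2, so the integral of f over the upper semicircle |z| = R tends to 0 as R → ∞. Closing the contour in the upper half-plane,
  ∫_{-∞}^{∞} f(x) dx = 2πi · Σ Res(f, z_k)  over the poles with Im z_k > 0.

Zeros of the denominator: z^2 + 25 = 0 gives z = ±5*I.
Upper half-plane: z = 5*I (simple).

Each pole is a simple zero of Q(z) = z^2 + 25, so Res(f, z₀) = P(z₀)/Q'(z₀) with P(z) = 4, Q'(z) = 2*z:
  Res(f, 5*I) = (4)/(10*I) = -2*I/5

∫_{-∞}^{∞} f(x) dx = 2πi · (-2*I/5) = 4*pi/5

Final answer: 4*pi/5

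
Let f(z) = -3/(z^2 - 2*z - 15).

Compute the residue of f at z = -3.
Write f(z) = P(z)/Q(z) with P(z) = -3 and Q(z) = z^2 - 2*z - 15.
The denominator factors as Q(z) = (z + 3)*(z - 5), so z = -3 is a simple zero of Q and P is analytic there; z = -3 is therefore a simple pole and
  Res(f, z₀) = P(z₀)/Q'(z₀).

Q'(z) = 2*z - 2, so Q'(-3) = -8.
P(-3) = -3.

Res(f, -3) = (-3)/(-8) = 3/8

Final answer: 3/8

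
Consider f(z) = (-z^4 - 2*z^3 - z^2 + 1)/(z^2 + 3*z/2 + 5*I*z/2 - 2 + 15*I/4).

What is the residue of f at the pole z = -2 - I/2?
Write f(z) = P(z)/Q(z) with P(z) = -z^4 - 2*z^3 - z^2 + 1 and Q(z) = z^2 + 3*z/2 + 5*I*z/2 - 2 + 15*I/4.
The denominator factors as Q(z) = (z - 1/2 + 2*I)*(z + 2 + I/2), so z = -2 - I/2 is a simple zero of Q and P is analytic there; z = -2 - I/2 is therefore a simple pole and
  Res(f, z₀) = P(z₀)/Q'(z₀).

Q'(z) = 2*z + 3/2 + 5*I/2, so Q'(-2 - I/2) = -5/2 + 3*I/2.
P(-2 - I/2) = 3/16 - 21*I/4.

Res(f, -2 - I/2) = (3/16 - 21*I/4)/(-5/2 + 3*I/2) = -267/272 + 411*I/272

Final answer: -267/272 + 411*I/272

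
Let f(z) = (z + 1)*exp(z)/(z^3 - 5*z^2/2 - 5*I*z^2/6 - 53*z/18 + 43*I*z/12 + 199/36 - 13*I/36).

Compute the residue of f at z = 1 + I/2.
(-5517/19097 - 4707*I/19097)*exp(1 + I/2)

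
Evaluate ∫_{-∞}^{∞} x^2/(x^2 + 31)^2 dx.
Let f(z) = z^2/(z^2 + 31)^2. The denominator has no real zeros and deg Q - deg P = 2 ≥ 2, so the integral of f over the upper semicircle |z| = R tends to 0 as R → ∞. Closing the contour in the upper half-plane,
  ∫_{-∞}^{∞} f(x) dx = 2πi · Σ Res(f, z_k)  over the poles with Im z_k > 0.

Zeros of the denominator: z^2 + 31 = 0 gives z = ±sqrt(31)*I.
Upper half-plane: z = sqrt(31)*I (a pole of order 2).

Write f(z) = g(z)/(z - sqrt(31)*I)^2 with g(z) = z^2/(z + sqrt(31)*I)^2. For a double pole, Res(f, z₀) = g'(z₀):
  g'(z) = 2*sqrt(31)*I*z/(z + sqrt(31)*I)^3
  Res(f, sqrt(31)*I) = g'(sqrt(31)*I) = -sqrt(31)*I/124

∫_{-∞}^{∞} f(x) dx = 2πi · (-sqrt(31)*I/124) = sqrt(31)*pi/62

Final answer: sqrt(31)*pi/62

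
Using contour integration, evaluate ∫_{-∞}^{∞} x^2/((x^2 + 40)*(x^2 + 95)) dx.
Let f(z) = z^2/((z^2 + 40)*(z^2 + 95)). The denominator has no real zeros and deg Q - deg P = 2 ≥ 2, so the integral of f over the upper semicircle |z| = R tends to 0 as R → ∞. Closing the contour in the upper half-plane,
  ∫_{-∞}^{∞} f(x) dx = 2πi · Σ Res(f, z_k)  over the poles with Im z_k > 0.

Zeros of the denominator: z^2 + 95 = 0 gives z = ±sqrt(95)*I; z^2 + 40 = 0 gives z = ±2*sqrt(10)*I.
Upper half-plane: z = 2*sqrt(10)*I, z = sqrt(95)*I (simple).

Each pole is a simple zero of Q(z) = z^4 + 135*z^2 + 3800, so Res(f, z₀) = P(z₀)/Q'(z₀) with P(z) = z^2, Q'(z) = 4*z^3 + 270*z:
  Res(f, 2*sqrt(10)*I) = (-40)/(220*sqrt(10)*I) = sqrt(10)*I/55
  Res(f, sqrt(95)*I) = (-95)/(-110*sqrt(95)*I) = -sqrt(95)*I/110

Sum of residues: I*(-sqrt(95) + 2*sqrt(10))/110
∫_{-∞}^{∞} f(x) dx = 2πi · (I*(-sqrt(95) + 2*sqrt(10))/110) = pi*(-2*sqrt(10) + sqrt(95))/55

Final answer: pi*(-2*sqrt(10) + sqrt(95))/55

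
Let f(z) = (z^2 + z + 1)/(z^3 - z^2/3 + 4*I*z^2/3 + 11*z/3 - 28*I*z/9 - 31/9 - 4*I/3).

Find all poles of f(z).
The singularities of f are the zeros of the denominator. Factoring,
  z^3 - z^2/3 + 4*I*z^2/3 + 11*z/3 - 28*I*z/9 - 31/9 - 4*I/3 = (z - 1 - 2*I/3)*(z + 2/3 + 3*I)*(z - I)
so the candidates are z = 1 + 2*I/3, z = -2/3 - 3*I, z = I.

Check the numerator P(z) = z^2 + z + 1 at each one:
  P(1 + 2*I/3) = 23/9 + 2*I ≠ 0, so z = 1 + 2*I/3 is a (simple) pole.
  P(-2/3 - 3*I) = -74/9 + I ≠ 0, so z = -2/3 - 3*I is a (simple) pole.
  P(I) = I ≠ 0, so z = I is a (simple) pole.

Poles of f: {-2/3 - 3*I, I, 1 + 2*I/3}

Final answer: {-2/3 - 3*I, I, 1 + 2*I/3}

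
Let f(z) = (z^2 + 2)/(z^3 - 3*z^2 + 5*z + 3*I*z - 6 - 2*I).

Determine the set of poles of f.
{2*I, 1 - I, 2 - I}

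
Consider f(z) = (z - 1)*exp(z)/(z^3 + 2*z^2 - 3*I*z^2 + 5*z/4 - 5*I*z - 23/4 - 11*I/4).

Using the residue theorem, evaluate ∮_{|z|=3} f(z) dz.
By the residue theorem, ∮_C f(z) dz = 2πi · (sum of the residues of f at the poles inside |z| = 3).

The denominator factors as (z + 3/2 + I)*(z - 1/2 - I)*(z + 1 - 3*I), so the singularities of f are simple poles at z = -3/2 - I, z = 1/2 + I, z = -1 + 3*I.
  |-3/2 - I|² = 13/4 < 9 = 3², so this pole is inside the contour.
  |1/2 + I|² = 5/4 < 9 = 3², so this pole is inside the contour.
  |-1 + 3*I|² = 10 > 9 = 3², so this pole is outside the contour.

With P(z) = (z - 1)*exp(z) and Q(z) = z^3 + 2*z^2 - 3*I*z^2 + 5*z/4 - 5*I*z - 23/4 - 11*I/4, each pole is simple, so Res(f, z₀) = P(z₀)/Q'(z₀) with Q'(z) = 3*z^2 + 4*z - 6*I*z + 5/4 - 5*I.
  Res(f, -3/2 - I) = P(-3/2 - I)/Q'(-3/2 - I) = ((-5/2 - I)*exp(-3/2 - I))/(-7 + 9*I) = (17/260 + 59*I/260)*exp(-3/2 - I)
  Res(f, 1/2 + I) = P(1/2 + I)/Q'(1/2 + I) = ((-1/2 + I)*exp(1/2 + I))/(7 - I) = (-9/100 + 13*I/100)*exp(1/2 + I)

Sum of residues inside C: (-9/100 + 13*I/100)*exp(1/2 + I) + (17/260 + 59*I/260)*exp(-3/2 - I)
∮_C f(z) dz = 2πi · ((-9/100 + 13*I/100)*exp(1/2 + I) + (17/260 + 59*I/260)*exp(-3/2 - I)) = pi*(-13/50 - 9*I/50)*exp(1/2 + I) + pi*(-59/130 + 17*I/130)*exp(-3/2 - I)

Final answer: pi*(-13/50 - 9*I/50)*exp(1/2 + I) + pi*(-59/130 + 17*I/130)*exp(-3/2 - I)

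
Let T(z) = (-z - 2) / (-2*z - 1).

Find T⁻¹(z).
Set w = T(z) = (-z - 2) / (-2*z - 1) and solve for z:
  w*(-2*z - 1) = -z - 2
  -w + z*(1 - 2*w) + 2 = 0
  z*(1 - 2*w) = w - 2
  z = (2 - w)/(2*w - 1)
Renaming the variable, T⁻¹(z) = (-z + 2)/(2*z - 1).
(Check: ad - bc = -3 ≠ 0, so T is invertible.)

Final answer: (-z + 2)/(2*z - 1)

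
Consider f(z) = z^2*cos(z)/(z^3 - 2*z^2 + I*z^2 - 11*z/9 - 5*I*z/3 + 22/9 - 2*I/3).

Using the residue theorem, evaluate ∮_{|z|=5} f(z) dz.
By the residue theorem, ∮_C f(z) dz = 2πi · (sum of the residues of f at the poles inside |z| = 5).

The denominator factors as (z - 1 + 2*I/3)*(z - 2)*(z + 1 + I/3), so the singularities of f are simple poles at z = 1 - 2*I/3, z = 2, z = -1 - I/3.
  |1 - 2*I/3|² = 13/9 < 25 = 5², so this pole is inside the contour.
  |2|² = 4 < 25 = 5², so this pole is inside the contour.
  |-1 - I/3|² = 10/9 < 25 = 5², so this pole is inside the contour.

With P(z) = z^2*cos(z) and Q(z) = z^3 - 2*z^2 + I*z^2 - 11*z/9 - 5*I*z/3 + 22/9 - 2*I/3, each pole is simple, so Res(f, z₀) = P(z₀)/Q'(z₀) with Q'(z) = 3*z^2 - 4*z + 2*I*z - 11/9 - 5*I/3.
  Res(f, 1 - 2*I/3) = P(1 - 2*I/3)/Q'(1 - 2*I/3) = ((5/9 - 4*I/3)*cos(1 - 2*I/3))/(-20/9 - I) = (8/481 + 285*I/481)*cos(1 - 2*I/3)
  Res(f, 2) = P(2)/Q'(2) = (4*cos(2))/(25/9 + 7*I/3) = (450/533 - 378*I/533)*cos(2)
  Res(f, -1 - I/3) = P(-1 - I/3)/Q'(-1 - I/3) = ((8/9 + 2*I/3)*cos(1 + I/3))/(55/9 - I/3) = (211/1517 + 177*I/1517)*cos(1 + I/3)

Sum of residues inside C: (211/1517 + 177*I/1517)*cos(1 + I/3) + (450/533 - 378*I/533)*cos(2) + (8/481 + 285*I/481)*cos(1 - 2*I/3)
∮_C f(z) dz = 2πi · ((211/1517 + 177*I/1517)*cos(1 + I/3) + (450/533 - 378*I/533)*cos(2) + (8/481 + 285*I/481)*cos(1 - 2*I/3)) = pi*(756/533 + 900*I/533)*cos(2) + pi*(-570/481 + 16*I/481)*cos(1 - 2*I/3) + pi*(-354/1517 + 422*I/1517)*cos(1 + I/3)

Final answer: pi*(756/533 + 900*I/533)*cos(2) + pi*(-570/481 + 16*I/481)*cos(1 - 2*I/3) + pi*(-354/1517 + 422*I/1517)*cos(1 + I/3)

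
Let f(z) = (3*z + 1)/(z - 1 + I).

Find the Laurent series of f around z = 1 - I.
Put w = z - (1 - I), i.e. z = w + 1 - I. The denominator is w, so it suffices to rewrite the numerator in powers of w.

P(z) = 3*z + 1
P(w + 1 - I) = 4 - 3*I + 3*w

Dividing each term by w:
  f = (4 - 3*I)/w + 3

Substituting back w = z - 1 + I:
  f(z) = (4 - 3*I)/(z - 1 + I) + 3

The series is finite because the numerator is a polynomial; the negative powers form the principal part, and the coefficient of 1/(z - 1 + I) gives Res(f, 1 - I) = 4 - 3*I.

Final answer: (4 - 3*I)/(z - 1 + I) + 3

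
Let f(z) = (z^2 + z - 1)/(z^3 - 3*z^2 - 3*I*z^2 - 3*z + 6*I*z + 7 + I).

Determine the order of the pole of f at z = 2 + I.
2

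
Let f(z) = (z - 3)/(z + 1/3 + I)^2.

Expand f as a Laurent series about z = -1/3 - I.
Put w = z - (-1/3 - I), i.e. z = w - 1/3 - I. The denominator is w^2, so it suffices to rewrite the numerator in powers of w.

P(z) = z - 3
P(w - 1/3 - I) = -10/3 - I + w

Dividing each term by w^2:
  f = (-10/3 - I)/w^2 + 1/w

Substituting back w = z + 1/3 + I:
  f(z) = (-10/3 - I)/(z + 1/3 + I)^2 + 1/(z + 1/3 + I)

The series is finite because the numerator is a polynomial; the negative powers form the principal part, and the coefficient of 1/(z + 1/3 + I) gives Res(f, -1/3 - I) = 1.

Final answer: (-10/3 - I)/(z + 1/3 + I)^2 + 1/(z + 1/3 + I)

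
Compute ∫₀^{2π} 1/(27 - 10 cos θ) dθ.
2*sqrt(629)*pi/629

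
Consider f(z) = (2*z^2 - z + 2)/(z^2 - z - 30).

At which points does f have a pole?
The singularities of f are the zeros of the denominator. Factoring,
  z^2 - z - 30 = (z - 6)*(z + 5)
so the candidates are z = 6, z = -5.

Check the numerator P(z) = 2*z^2 - z + 2 at each one:
  P(6) = 68 ≠ 0, so z = 6 is a (simple) pole.
  P(-5) = 57 ≠ 0, so z = -5 is a (simple) pole.

Poles of f: {-5, 6}

Final answer: {-5, 6}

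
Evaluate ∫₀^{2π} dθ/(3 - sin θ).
sqrt(2)*pi/2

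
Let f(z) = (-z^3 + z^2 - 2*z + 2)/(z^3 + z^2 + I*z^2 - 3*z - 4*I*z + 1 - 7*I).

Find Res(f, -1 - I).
Write f(z) = P(z)/Q(z) with P(z) = -z^3 + z^2 - 2*z + 2 and Q(z) = z^3 + z^2 + I*z^2 - 3*z - 4*I*z + 1 - 7*I.
The denominator factors as Q(z) = (z - 2 - I)*(z + 1 + I)*(z + 2 + I), so z = -1 - I is a simple zero of Q and P is analytic there; z = -1 - I is therefore a simple pole and
  Res(f, z₀) = P(z₀)/Q'(z₀).

Q'(z) = 3*z^2 + 2*z + 2*I*z - 3 - 4*I, so Q'(-1 - I) = -3 - 2*I.
P(-1 - I) = 2 + 6*I.

Res(f, -1 - I) = (2 + 6*I)/(-3 - 2*I) = -18/13 - 14*I/13

Final answer: -18/13 - 14*I/13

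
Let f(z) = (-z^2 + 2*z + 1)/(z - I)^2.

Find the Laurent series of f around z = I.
Put w = z - (I), i.e. z = w + I. The denominator is w^2, so it suffices to rewrite the numerator in powers of w.

P(z) = -z^2 + 2*z + 1
P(w + I) = 2 + 2*I + (2 - 2*I)*w - w^2

Dividing each term by w^2:
  f = (2 + 2*I)/w^2 + (2 - 2*I)/w - 1

Substituting back w = z - I:
  f(z) = (2 + 2*I)/(z - I)^2 + (2 - 2*I)/(z - I) - 1

The series is finite because the numerator is a polynomial; the negative powers form the principal part, and the coefficient of 1/(z - I) gives Res(f, I) = 2 - 2*I.

Final answer: (2 + 2*I)/(z - I)^2 + (2 - 2*I)/(z - I) - 1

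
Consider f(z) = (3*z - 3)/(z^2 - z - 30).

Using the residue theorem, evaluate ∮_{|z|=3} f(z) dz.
By the residue theorem, ∮_C f(z) dz = 2πi · (sum of the residues of f at the poles inside |z| = 3).

The denominator factors as (z - 6)*(z + 5), so the singularities of f are simple poles at z = 6, z = -5.
  |6|² = 36 > 9 = 3², so this pole is outside the contour.
  |-5|² = 25 > 9 = 3², so this pole is outside the contour.

No pole lies inside the contour, so f is analytic on and inside C and the integral is 0 (Cauchy's theorem).

Final answer: 0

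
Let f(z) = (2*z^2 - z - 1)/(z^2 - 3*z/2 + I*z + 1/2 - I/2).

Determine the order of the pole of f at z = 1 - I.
1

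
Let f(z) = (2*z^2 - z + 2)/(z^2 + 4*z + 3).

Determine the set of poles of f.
{-3, -1}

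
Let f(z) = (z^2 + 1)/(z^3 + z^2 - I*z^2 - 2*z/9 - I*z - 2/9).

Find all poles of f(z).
{-1, I/3, 2*I/3}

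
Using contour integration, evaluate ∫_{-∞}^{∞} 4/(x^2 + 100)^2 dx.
Let f(z) = 4/(z^2 + 100)^2. The denominator has no real zeros and deg Q - deg P = 4 ≥ 2, so the integral of f over the upper semicircle |z| = R tends to 0 as R → ∞. Closing the contour in the upper half-plane,
  ∫_{-∞}^{∞} f(x) dx = 2πi · Σ Res(f, z_k)  over the poles with Im z_k > 0.

Zeros of the denominator: z^2 + 100 = 0 gives z = ±10*I.
Upper half-plane: z = 10*I (a pole of order 2).

Write f(z) = g(z)/(z - 10*I)^2 with g(z) = 4/(z + 10*I)^2. For a double pole, Res(f, z₀) = g'(z₀):
  g'(z) = -8/(z + 10*I)^3
  Res(f, 10*I) = g'(10*I) = -I/1000

∫_{-∞}^{∞} f(x) dx = 2πi · (-I/1000) = pi/500

Final answer: pi/500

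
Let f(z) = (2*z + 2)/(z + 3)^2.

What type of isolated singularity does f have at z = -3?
Write f(z) = g(z)/(z + 3)^2 with g(z) = 2*z + 2.
g is entire and g(-3) = -4 ≠ 0, so no factor of (z + 3) cancels: the Laurent expansion of f about z = -3 starts at the power -2, i.e. lim_{z→z₀} (z - z₀)^2 f(z) = -4 is finite and nonzero.
So z = -3 is a pole of order 2.

Final answer: pole of order 2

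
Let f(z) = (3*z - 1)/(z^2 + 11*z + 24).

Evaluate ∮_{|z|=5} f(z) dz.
-4*I*pi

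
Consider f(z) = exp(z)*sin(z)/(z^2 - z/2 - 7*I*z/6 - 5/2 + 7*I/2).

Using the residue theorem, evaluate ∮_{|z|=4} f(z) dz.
By the residue theorem, ∮_C f(z) dz = 2πi · (sum of the residues of f at the poles inside |z| = 4).

The denominator factors as (z - 2 + I/3)*(z + 3/2 - 3*I/2), so the singularities of f are simple poles at z = 2 - I/3, z = -3/2 + 3*I/2.
  |2 - I/3|² = 37/9 < 16 = 4², so this pole is inside the contour.
  |-3/2 + 3*I/2|² = 9/2 < 16 = 4², so this pole is inside the contour.

With P(z) = exp(z)*sin(z) and Q(z) = z^2 - z/2 - 7*I*z/6 - 5/2 + 7*I/2, each pole is simple, so Res(f, z₀) = P(z₀)/Q'(z₀) with Q'(z) = 2*z - 1/2 - 7*I/6.
  Res(f, 2 - I/3) = P(2 - I/3)/Q'(2 - I/3) = (exp(2 - I/3)*sin(2 - I/3))/(7/2 - 11*I/6) = (63/281 + 33*I/281)*exp(2 - I/3)*sin(2 - I/3)
  Res(f, -3/2 + 3*I/2) = P(-3/2 + 3*I/2)/Q'(-3/2 + 3*I/2) = (-exp(-3/2 + 3*I/2)*sin(3/2 - 3*I/2))/(-7/2 + 11*I/6) = (63/281 + 33*I/281)*exp(-3/2 + 3*I/2)*sin(3/2 - 3*I/2)

Sum of residues inside C: (63/281 + 33*I/281)*exp(-3/2 + 3*I/2)*sin(3/2 - 3*I/2) + (63/281 + 33*I/281)*exp(2 - I/3)*sin(2 - I/3)
∮_C f(z) dz = 2πi · ((63/281 + 33*I/281)*exp(-3/2 + 3*I/2)*sin(3/2 - 3*I/2) + (63/281 + 33*I/281)*exp(2 - I/3)*sin(2 - I/3)) = pi*(-66/281 + 126*I/281)*exp(-3/2 + 3*I/2)*sin(3/2 - 3*I/2) + pi*(-66/281 + 126*I/281)*exp(2 - I/3)*sin(2 - I/3)

Final answer: pi*(-66/281 + 126*I/281)*exp(-3/2 + 3*I/2)*sin(3/2 - 3*I/2) + pi*(-66/281 + 126*I/281)*exp(2 - I/3)*sin(2 - I/3)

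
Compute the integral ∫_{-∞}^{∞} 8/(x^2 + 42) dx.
Let f(z) = 8/(z^2 + 42). The denominator has no real zeros and deg Q - deg P = 2 ≥ 2, so the integral of f over the upper semicircle |z| = R tends to 0 as R → ∞. Closing the contour in the upper half-plane,
  ∫_{-∞}^{∞} f(x) dx = 2πi · Σ Res(f, z_k)  over the poles with Im z_k > 0.

Zeros of the denominator: z^2 + 42 = 0 gives z = ±sqrt(42)*I.
Upper half-plane: z = sqrt(42)*I (simple).

Each pole is a simple zero of Q(z) = z^2 + 42, so Res(f, z₀) = P(z₀)/Q'(z₀) with P(z) = 8, Q'(z) = 2*z:
  Res(f, sqrt(42)*I) = (8)/(2*sqrt(42)*I) = -2*sqrt(42)*I/21

∫_{-∞}^{∞} f(x) dx = 2πi · (-2*sqrt(42)*I/21) = 4*sqrt(42)*pi/21

Final answer: 4*sqrt(42)*pi/21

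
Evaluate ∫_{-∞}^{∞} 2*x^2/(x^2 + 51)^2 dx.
Let f(z) = 2*z^2/(z^2 + 51)^2. The denominator has no real zeros and deg Q - deg P = 2 ≥ 2, so the integral of f over the upper semicircle |z| = R tends to 0 as R → ∞. Closing the contour in the upper half-plane,
  ∫_{-∞}^{∞} f(x) dx = 2πi · Σ Res(f, z_k)  over the poles with Im z_k > 0.

Zeros of the denominator: z^2 + 51 = 0 gives z = ±sqrt(51)*I.
Upper half-plane: z = sqrt(51)*I (a pole of order 2).

Write f(z) = g(z)/(z - sqrt(51)*I)^2 with g(z) = 2*z^2/(z + sqrt(51)*I)^2. For a double pole, Res(f, z₀) = g'(z₀):
  g'(z) = 4*sqrt(51)*I*z/(z + sqrt(51)*I)^3
  Res(f, sqrt(51)*I) = g'(sqrt(51)*I) = -sqrt(51)*I/102

∫_{-∞}^{∞} f(x) dx = 2πi · (-sqrt(51)*I/102) = sqrt(51)*pi/51

Final answer: sqrt(51)*pi/51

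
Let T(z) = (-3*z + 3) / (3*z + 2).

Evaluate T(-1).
Substitute z = -1:
  numerator:   -3*(-1) + 3 = 6
  denominator: 3*(-1) + 2 = -1
T(-1) = (6)/(-1) = -6

Final answer: -6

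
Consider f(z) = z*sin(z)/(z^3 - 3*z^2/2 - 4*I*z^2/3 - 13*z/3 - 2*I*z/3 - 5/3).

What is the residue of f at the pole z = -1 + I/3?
(207/481 + 21*I/481)*sin(1 - I/3)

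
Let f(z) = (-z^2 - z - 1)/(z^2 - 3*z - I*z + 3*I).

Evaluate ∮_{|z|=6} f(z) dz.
By the residue theorem, ∮_C f(z) dz = 2πi · (sum of the residues of f at the poles inside |z| = 6).

The denominator factors as (z - 3)*(z - I), so the singularities of f are simple poles at z = 3, z = I.
  |3|² = 9 < 36 = 6², so this pole is inside the contour.
  |I|² = 1 < 36 = 6², so this pole is inside the contour.

With P(z) = -z^2 - z - 1 and Q(z) = z^2 - 3*z - I*z + 3*I, each pole is simple, so Res(f, z₀) = P(z₀)/Q'(z₀) with Q'(z) = 2*z - 3 - I.
  Res(f, 3) = P(3)/Q'(3) = (-13)/(3 - I) = -39/10 - 13*I/10
  Res(f, I) = P(I)/Q'(I) = (-I)/(-3 + I) = -1/10 + 3*I/10

Sum of residues inside C: -4 - I
∮_C f(z) dz = 2πi · (-4 - I) = pi*(2 - 8*I)

Final answer: pi*(2 - 8*I)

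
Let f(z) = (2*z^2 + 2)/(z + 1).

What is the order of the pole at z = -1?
Factor the denominator:
  z + 1 = (z + 1)

The numerator P(z) = 2*z^2 + 2 has P(-1) = 4 ≠ 0, so no factor of (z + 1) cancels.
Near z = -1 we can therefore write f(z) = g(z)/(z + 1) with g analytic at -1 and g(-1) ≠ 0 (g is just the numerator).

Hence z = -1 is a pole of order 1.

Final answer: 1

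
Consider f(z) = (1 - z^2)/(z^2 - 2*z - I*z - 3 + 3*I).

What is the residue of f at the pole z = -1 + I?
-2/17 - 9*I/17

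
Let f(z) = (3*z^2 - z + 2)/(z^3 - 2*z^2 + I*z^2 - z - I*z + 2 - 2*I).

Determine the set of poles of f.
The singularities of f are the zeros of the denominator. Factoring,
  z^3 - 2*z^2 + I*z^2 - z - I*z + 2 - 2*I = (z + 1)*(z - 1 + I)*(z - 2)
so the candidates are z = -1, z = 1 - I, z = 2.

Check the numerator P(z) = 3*z^2 - z + 2 at each one:
  P(-1) = 6 ≠ 0, so z = -1 is a (simple) pole.
  P(1 - I) = 1 - 5*I ≠ 0, so z = 1 - I is a (simple) pole.
  P(2) = 12 ≠ 0, so z = 2 is a (simple) pole.

Poles of f: {-1, 1 - I, 2}

Final answer: {-1, 1 - I, 2}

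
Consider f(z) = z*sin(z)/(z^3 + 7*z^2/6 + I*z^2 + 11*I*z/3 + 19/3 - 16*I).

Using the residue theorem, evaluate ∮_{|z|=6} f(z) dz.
pi*(-26/183 + 14*I/61)*sin(3 - I) + pi*(232/1875 + 92*I/625)*sin(3/2 + I) + pi*(-10134/38125 + 3138*I/38125)*sin(1/3 - 3*I)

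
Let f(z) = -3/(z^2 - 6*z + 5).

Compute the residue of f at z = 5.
Write f(z) = P(z)/Q(z) with P(z) = -3 and Q(z) = z^2 - 6*z + 5.
The denominator factors as Q(z) = (z - 5)*(z - 1), so z = 5 is a simple zero of Q and P is analytic there; z = 5 is therefore a simple pole and
  Res(f, z₀) = P(z₀)/Q'(z₀).

Q'(z) = 2*z - 6, so Q'(5) = 4.
P(5) = -3.

Res(f, 5) = (-3)/(4) = -3/4

Final answer: -3/4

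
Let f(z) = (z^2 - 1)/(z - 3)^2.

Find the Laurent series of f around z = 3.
8/(z - 3)^2 + 6/(z - 3) + 1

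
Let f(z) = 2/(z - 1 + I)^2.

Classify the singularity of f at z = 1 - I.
Write f(z) = g(z)/(z - 1 + I)^2 with g(z) = 2.
g is entire and g(1 - I) = 2 ≠ 0, so no factor of (z - 1 + I) cancels: the Laurent expansion of f about z = 1 - I starts at the power -2, i.e. lim_{z→z₀} (z - z₀)^2 f(z) = 2 is finite and nonzero.
So z = 1 - I is a pole of order 2.

Final answer: pole of order 2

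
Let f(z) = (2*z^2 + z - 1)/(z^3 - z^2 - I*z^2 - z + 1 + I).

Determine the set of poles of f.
{1, 1 + I}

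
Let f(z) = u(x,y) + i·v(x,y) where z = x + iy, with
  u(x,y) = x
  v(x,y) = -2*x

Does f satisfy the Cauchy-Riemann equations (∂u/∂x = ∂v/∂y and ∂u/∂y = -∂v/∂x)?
∂u/∂x = 1
∂v/∂y = 0
∂u/∂y = 0
∂v/∂x = -2
∂u/∂x ≠ ∂v/∂y and ∂u/∂y ≠ -∂v/∂x; the Cauchy-Riemann equations are not satisfied, so f is not analytic.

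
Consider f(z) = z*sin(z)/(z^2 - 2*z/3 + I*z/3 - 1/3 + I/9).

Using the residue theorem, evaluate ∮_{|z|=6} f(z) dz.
By the residue theorem, ∮_C f(z) dz = 2πi · (sum of the residues of f at the poles inside |z| = 6).

The denominator factors as (z + 1/3)*(z - 1 + I/3), so the singularities of f are simple poles at z = -1/3, z = 1 - I/3.
  |-1/3|² = 1/9 < 36 = 6², so this pole is inside the contour.
  |1 - I/3|² = 10/9 < 36 = 6², so this pole is inside the contour.

With P(z) = z*sin(z) and Q(z) = z^2 - 2*z/3 + I*z/3 - 1/3 + I/9, each pole is simple, so Res(f, z₀) = P(z₀)/Q'(z₀) with Q'(z) = 2*z - 2/3 + I/3.
  Res(f, -1/3) = P(-1/3)/Q'(-1/3) = (sin(1/3)/3)/(-4/3 + I/3) = (-4/17 - I/17)*sin(1/3)
  Res(f, 1 - I/3) = P(1 - I/3)/Q'(1 - I/3) = ((1 - I/3)*sin(1 - I/3))/(4/3 - I/3) = (13/17 - I/17)*sin(1 - I/3)

Sum of residues inside C: (13/17 - I/17)*sin(1 - I/3) + (-4/17 - I/17)*sin(1/3)
∮_C f(z) dz = 2πi · ((13/17 - I/17)*sin(1 - I/3) + (-4/17 - I/17)*sin(1/3)) = pi*(2/17 - 8*I/17)*sin(1/3) + pi*(2/17 + 26*I/17)*sin(1 - I/3)

Final answer: pi*(2/17 - 8*I/17)*sin(1/3) + pi*(2/17 + 26*I/17)*sin(1 - I/3)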